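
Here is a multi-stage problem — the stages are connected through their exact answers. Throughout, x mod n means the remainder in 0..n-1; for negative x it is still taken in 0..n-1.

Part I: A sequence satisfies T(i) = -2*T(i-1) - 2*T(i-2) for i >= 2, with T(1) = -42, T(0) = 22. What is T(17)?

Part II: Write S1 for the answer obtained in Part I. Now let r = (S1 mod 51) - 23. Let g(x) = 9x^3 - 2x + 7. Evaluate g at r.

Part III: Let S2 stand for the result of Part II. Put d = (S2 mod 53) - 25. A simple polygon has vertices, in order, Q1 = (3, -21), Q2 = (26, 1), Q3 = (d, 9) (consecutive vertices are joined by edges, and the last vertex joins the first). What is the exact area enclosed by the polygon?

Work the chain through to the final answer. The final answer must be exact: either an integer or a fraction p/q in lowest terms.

Part I: T(2) = -2*(-42) - 2*(22) = 40; iterating: T(2)=40, T(3)=4, T(4)=-88, T(5)=168, T(6)=-160, T(7)=-16, T(8)=352, T(9)=-672, T(10)=640, T(11)=64, T(12)=-1408, T(13)=2688, T(14)=-2560, T(15)=-256, T(16)=5632, T(17)=-10752; answer -10752
Part II: S1 = -10752; r = -14; 9*(-14)^3 - 2*(-14)^1 + 7 = (-24696) + (28) + (7) = -24661; answer -24661
Part III: S2 = -24661; d = 12; cross terms: (3*1 - 26*-21)=549, (26*9 - 12*1)=222, (12*-21 - 3*9)=-279; twice the area = |492| = 492; area = 246; answer 246

246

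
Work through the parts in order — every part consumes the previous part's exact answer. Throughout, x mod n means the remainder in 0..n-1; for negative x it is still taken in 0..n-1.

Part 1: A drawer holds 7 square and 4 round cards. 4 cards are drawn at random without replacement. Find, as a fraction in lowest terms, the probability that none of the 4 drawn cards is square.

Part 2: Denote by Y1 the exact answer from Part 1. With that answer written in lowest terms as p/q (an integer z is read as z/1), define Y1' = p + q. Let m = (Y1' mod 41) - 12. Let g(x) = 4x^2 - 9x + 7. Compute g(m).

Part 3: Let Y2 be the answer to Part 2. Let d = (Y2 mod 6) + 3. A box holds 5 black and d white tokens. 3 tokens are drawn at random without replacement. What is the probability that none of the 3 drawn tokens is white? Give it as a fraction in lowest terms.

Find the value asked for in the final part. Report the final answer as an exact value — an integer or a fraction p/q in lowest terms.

1/22

Part 1: total draws C(11,4) = 330; favorable C(4,4) = 1; P = 1/330; answer 1/330
Part 2: Y1 = 1/330; threaded value p + q = 331; m = -9; 4*(-9)^2 - 9*(-9)^1 + 7 = (324) + (81) + (7) = 412; answer 412
Part 3: Y2 = 412; d = 7; total draws C(12,3) = 220; favorable C(5,3) = 10; P = 1/22; answer 1/22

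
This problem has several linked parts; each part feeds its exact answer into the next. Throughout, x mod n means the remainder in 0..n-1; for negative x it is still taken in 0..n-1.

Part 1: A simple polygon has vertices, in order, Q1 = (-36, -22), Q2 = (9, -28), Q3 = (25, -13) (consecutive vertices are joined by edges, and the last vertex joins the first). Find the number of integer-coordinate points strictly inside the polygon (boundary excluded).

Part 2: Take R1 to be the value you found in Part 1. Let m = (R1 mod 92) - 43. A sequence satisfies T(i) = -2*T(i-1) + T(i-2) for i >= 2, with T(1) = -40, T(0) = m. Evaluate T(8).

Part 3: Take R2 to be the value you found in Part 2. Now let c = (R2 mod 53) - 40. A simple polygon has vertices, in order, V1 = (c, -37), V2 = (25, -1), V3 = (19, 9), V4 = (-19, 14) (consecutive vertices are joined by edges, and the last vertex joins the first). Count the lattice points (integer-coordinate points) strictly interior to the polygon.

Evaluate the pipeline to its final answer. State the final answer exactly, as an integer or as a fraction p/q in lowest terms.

Part 1: cross terms: (-36*-28 - 9*-22)=1206, (9*-13 - 25*-28)=583, (25*-22 - -36*-13)=-1018; twice the area = |771| = 771; area = 771/2; boundary points = 3 + 1 + 1 = 5; strictly interior points = area - boundary/2 + 1 = 384; answer 384
Part 2: R1 = 384; m = -27; T(2) = -2*(-40) + 1*(-27) = 53; iterating: T(2)=53, T(3)=-146, T(4)=345, T(5)=-836, T(6)=2017, T(7)=-4870, T(8)=11757; answer 11757
Part 3: R2 = 11757; c = 4; cross terms: (4*-1 - 25*-37)=921, (25*9 - 19*-1)=244, (19*14 - -19*9)=437, (-19*-37 - 4*14)=647; twice the area = |2249| = 2249; area = 2249/2; boundary points = 3 + 2 + 1 + 1 = 7; strictly interior points = area - boundary/2 + 1 = 1122; answer 1122

1122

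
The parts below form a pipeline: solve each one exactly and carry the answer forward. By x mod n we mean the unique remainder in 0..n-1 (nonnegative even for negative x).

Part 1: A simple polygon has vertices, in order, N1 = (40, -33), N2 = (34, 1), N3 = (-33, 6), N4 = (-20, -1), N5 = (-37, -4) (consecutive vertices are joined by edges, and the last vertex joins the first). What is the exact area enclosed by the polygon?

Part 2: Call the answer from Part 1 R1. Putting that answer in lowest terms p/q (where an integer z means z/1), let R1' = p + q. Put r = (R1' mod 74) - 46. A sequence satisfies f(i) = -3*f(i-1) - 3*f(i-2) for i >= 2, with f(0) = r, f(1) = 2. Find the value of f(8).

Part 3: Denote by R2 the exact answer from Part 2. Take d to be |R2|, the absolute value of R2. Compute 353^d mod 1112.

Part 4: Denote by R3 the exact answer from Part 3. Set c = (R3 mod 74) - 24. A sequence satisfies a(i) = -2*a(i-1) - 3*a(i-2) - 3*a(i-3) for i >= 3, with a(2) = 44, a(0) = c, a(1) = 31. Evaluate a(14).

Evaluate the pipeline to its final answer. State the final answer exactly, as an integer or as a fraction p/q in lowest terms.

-121

Part 1: cross terms: (40*1 - 34*-33)=1162, (34*6 - -33*1)=237, (-33*-1 - -20*6)=153, (-20*-4 - -37*-1)=43, (-37*-33 - 40*-4)=1381; twice the area = |2976| = 2976; area = 1488; answer 1488
Part 2: R1 = 1488; threaded value p + q = 1489; r = -37; f(2) = -3*(2) - 3*(-37) = 105; iterating: f(2)=105, f(3)=-321, f(4)=648, f(5)=-981, f(6)=999, f(7)=-54, f(8)=-2835; answer -2835
Part 3: R2 = -2835; d = 2835; squarings mod 1112: 353^1=353, 353^2=65, 353^4=889, 353^8=801, 353^16=1089, 353^32=529, 353^64=729, 353^128=1017, 353^256=129, 353^512=1073, 353^1024=409, 353^2048=481; 353^2835 = 353^1 * 353^2 * 353^16 * 353^256 * 353^512 * 353^2048 = 873 (mod 1112); answer 873
Part 4: R3 = 873; c = 35; a(3) = -2*(44) - 3*(31) - 3*(35) = -286; iterating: a(3)=-286, a(4)=347, a(5)=32, a(6)=-247, a(7)=-643, a(8)=1931, a(9)=-1192, a(10)=-1480, a(11)=743, a(12)=6530, a(13)=-10849, a(14)=-121; answer -121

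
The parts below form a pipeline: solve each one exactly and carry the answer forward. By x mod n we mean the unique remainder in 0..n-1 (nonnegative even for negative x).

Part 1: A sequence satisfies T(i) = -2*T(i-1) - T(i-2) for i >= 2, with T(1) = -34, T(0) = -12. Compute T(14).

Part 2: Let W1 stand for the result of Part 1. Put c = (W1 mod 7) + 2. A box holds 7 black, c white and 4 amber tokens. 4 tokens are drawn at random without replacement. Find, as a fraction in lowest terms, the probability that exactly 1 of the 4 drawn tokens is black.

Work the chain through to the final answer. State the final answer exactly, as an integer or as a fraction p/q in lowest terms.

56/195

Part 1: T(2) = -2*(-34) - 1*(-12) = 80; iterating: T(2)=80, T(3)=-126, T(4)=172, T(5)=-218, T(6)=264, T(7)=-310, T(8)=356, T(9)=-402, T(10)=448, T(11)=-494, T(12)=540, T(13)=-586, T(14)=632; answer 632
Part 2: W1 = 632; c = 4; total draws C(15,4) = 1365; favorable C(7,1)*C(8,3) = 392; P = 56/195; answer 56/195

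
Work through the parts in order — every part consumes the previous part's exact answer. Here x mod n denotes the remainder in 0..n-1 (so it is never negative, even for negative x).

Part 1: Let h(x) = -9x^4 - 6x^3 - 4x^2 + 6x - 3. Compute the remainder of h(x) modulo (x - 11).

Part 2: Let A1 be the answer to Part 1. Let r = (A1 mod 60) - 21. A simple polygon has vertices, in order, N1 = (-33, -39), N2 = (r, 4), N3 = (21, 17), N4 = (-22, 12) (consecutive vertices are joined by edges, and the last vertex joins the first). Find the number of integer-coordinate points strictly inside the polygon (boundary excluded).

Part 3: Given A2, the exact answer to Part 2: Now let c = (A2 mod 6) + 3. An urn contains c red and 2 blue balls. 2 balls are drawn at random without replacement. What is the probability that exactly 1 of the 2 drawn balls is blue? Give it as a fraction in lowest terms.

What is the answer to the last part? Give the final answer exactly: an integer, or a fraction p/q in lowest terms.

16/45

Part 1: remainder = value at the root: -9*(11)^4 - 6*(11)^3 - 4*(11)^2 + 6*(11)^1 - 3 = (-131769) + (-7986) + (-484) + (66) + (-3) = -140176; answer -140176
Part 2: A1 = -140176; r = 23; cross terms: (-33*4 - 23*-39)=765, (23*17 - 21*4)=307, (21*12 - -22*17)=626, (-22*-39 - -33*12)=1254; twice the area = |2952| = 2952; area = 1476; boundary points = 1 + 1 + 1 + 1 = 4; strictly interior points = area - boundary/2 + 1 = 1475; answer 1475
Part 3: A2 = 1475; c = 8; total draws C(10,2) = 45; favorable C(2,1)*C(8,1) = 16; P = 16/45; answer 16/45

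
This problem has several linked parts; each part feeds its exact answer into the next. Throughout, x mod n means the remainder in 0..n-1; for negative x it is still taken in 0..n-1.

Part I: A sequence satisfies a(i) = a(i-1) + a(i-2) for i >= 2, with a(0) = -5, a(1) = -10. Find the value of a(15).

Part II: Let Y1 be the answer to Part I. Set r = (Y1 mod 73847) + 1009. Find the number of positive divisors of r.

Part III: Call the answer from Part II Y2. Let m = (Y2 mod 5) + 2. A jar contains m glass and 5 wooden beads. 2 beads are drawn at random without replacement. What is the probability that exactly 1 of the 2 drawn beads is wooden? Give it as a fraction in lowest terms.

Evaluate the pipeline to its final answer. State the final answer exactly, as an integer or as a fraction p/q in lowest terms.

5/9

Part I: a(2) = 1*(-10) + 1*(-5) = -15; iterating: a(2)=-15, a(3)=-25, a(4)=-40, a(5)=-65, a(6)=-105, a(7)=-170, a(8)=-275, a(9)=-445, a(10)=-720, a(11)=-1165, a(12)=-1885, a(13)=-3050, a(14)=-4935, a(15)=-7985; answer -7985
Part II: Y1 = -7985; r = 66871; 66871 = 7 * 41 * 233; number of divisors = (1+1) * (1+1) * (1+1) = 8; answer 8
Part III: Y2 = 8; m = 5; total draws C(10,2) = 45; favorable C(5,1)*C(5,1) = 25; P = 5/9; answer 5/9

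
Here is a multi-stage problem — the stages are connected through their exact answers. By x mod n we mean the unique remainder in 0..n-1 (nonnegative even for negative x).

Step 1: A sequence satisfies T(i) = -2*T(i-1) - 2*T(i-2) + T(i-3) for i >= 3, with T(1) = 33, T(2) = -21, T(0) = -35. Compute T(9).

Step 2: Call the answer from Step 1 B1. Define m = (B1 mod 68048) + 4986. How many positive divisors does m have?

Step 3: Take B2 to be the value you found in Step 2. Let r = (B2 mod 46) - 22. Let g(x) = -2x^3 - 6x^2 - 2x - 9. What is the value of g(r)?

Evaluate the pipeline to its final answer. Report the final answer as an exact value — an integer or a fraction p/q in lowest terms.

Step 1: T(3) = -2*(-21) - 2*(33) + 1*(-35) = -59; iterating: T(3)=-59, T(4)=193, T(5)=-289, T(6)=133, T(7)=505, T(8)=-1565, T(9)=2253; answer 2253
Step 2: B1 = 2253; m = 7239; 7239 = 3 * 19 * 127; number of divisors = (1+1) * (1+1) * (1+1) = 8; answer 8
Step 3: B2 = 8; r = -14; -2*(-14)^3 - 6*(-14)^2 - 2*(-14)^1 - 9 = (5488) + (-1176) + (28) + (-9) = 4331; answer 4331

4331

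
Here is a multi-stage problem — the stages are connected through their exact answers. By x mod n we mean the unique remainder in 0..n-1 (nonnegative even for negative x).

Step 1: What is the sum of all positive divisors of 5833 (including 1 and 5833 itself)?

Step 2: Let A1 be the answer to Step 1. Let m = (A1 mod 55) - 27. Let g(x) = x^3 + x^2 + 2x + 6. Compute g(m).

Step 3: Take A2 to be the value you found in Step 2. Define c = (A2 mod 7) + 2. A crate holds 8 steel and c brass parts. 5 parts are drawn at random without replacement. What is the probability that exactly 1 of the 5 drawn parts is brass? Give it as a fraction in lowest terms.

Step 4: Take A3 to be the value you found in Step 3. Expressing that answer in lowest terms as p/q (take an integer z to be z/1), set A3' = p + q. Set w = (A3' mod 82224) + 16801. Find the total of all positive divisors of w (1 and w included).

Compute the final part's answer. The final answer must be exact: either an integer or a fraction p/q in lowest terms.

42240

Step 1: 5833 = 19 * 307; sigma = (1 + 19) * (1 + 307) = 20 * 308 = 6160; answer 6160
Step 2: A1 = 6160; m = -27; 1*(-27)^3 + 1*(-27)^2 + 2*(-27)^1 + 6 = (-19683) + (729) + (-54) + (6) = -19002; answer -19002
Step 3: A2 = -19002; c = 5; total draws C(13,5) = 1287; favorable C(5,1)*C(8,4) = 350; P = 350/1287; answer 350/1287
Step 4: A3 = 350/1287; threaded value p + q = 1637; w = 18438; 18438 = 2 * 3 * 7 * 439; sigma = (1 + 2) * (1 + 3) * (1 + 7) * (1 + 439) = 3 * 4 * 8 * 440 = 42240; answer 42240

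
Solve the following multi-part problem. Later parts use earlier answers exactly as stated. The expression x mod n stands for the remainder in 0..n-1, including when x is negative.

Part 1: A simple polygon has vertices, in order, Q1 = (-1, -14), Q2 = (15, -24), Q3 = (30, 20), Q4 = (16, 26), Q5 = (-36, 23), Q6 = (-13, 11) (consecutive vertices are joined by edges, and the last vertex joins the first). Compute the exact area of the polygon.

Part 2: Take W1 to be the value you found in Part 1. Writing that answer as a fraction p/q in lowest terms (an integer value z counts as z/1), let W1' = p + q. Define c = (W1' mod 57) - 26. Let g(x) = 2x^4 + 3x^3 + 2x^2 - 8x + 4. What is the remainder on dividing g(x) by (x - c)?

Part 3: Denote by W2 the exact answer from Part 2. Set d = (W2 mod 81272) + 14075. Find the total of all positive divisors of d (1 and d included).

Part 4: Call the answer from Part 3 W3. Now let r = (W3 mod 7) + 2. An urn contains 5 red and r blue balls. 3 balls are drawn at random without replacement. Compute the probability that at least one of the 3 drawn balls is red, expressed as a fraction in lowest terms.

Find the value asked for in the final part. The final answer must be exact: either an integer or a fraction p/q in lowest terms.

20/21

Part 1: cross terms: (-1*-24 - 15*-14)=234, (15*20 - 30*-24)=1020, (30*26 - 16*20)=460, (16*23 - -36*26)=1304, (-36*11 - -13*23)=-97, (-13*-14 - -1*11)=193; twice the area = |3114| = 3114; area = 1557; answer 1557
Part 2: W1 = 1557; threaded value p + q = 1558; c = -7; remainder = value at the root: 2*(-7)^4 + 3*(-7)^3 + 2*(-7)^2 - 8*(-7)^1 + 4 = (4802) + (-1029) + (98) + (56) + (4) = 3931; answer 3931
Part 3: W2 = 3931; d = 18006; 18006 = 2 * 3 * 3001; sigma = (1 + 2) * (1 + 3) * (1 + 3001) = 3 * 4 * 3002 = 36024; answer 36024
Part 4: W3 = 36024; r = 4; total draws C(9,3) = 84; complement C(4,3) = 4; favorable 84 - 4 = 80; P = 20/21; answer 20/21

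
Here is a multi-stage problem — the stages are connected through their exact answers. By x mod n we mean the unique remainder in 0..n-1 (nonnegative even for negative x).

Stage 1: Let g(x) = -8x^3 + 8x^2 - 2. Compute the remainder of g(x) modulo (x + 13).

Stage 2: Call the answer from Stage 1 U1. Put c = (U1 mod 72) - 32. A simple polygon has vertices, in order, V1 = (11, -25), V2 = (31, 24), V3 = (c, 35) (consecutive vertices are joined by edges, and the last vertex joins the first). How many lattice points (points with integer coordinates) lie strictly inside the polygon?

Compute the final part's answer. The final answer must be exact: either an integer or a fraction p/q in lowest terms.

134

Stage 1: remainder = value at the root: -8*(-13)^3 + 8*(-13)^2 - 2 = (17576) + (1352) + (-2) = 18926; answer 18926
Stage 2: U1 = 18926; c = 30; cross terms: (11*24 - 31*-25)=1039, (31*35 - 30*24)=365, (30*-25 - 11*35)=-1135; twice the area = |269| = 269; area = 269/2; boundary points = 1 + 1 + 1 = 3; strictly interior points = area - boundary/2 + 1 = 134; answer 134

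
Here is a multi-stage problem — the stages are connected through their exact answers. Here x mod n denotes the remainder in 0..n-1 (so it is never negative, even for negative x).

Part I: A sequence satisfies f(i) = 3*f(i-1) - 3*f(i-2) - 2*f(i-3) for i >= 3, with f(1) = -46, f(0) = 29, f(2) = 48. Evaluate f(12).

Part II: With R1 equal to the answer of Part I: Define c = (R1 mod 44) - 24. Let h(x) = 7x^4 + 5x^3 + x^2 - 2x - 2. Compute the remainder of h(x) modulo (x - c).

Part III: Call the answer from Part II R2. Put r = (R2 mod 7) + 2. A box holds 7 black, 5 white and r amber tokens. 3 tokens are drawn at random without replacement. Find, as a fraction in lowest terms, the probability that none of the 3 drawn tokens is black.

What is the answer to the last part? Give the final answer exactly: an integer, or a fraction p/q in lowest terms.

Part I: f(3) = 3*(48) - 3*(-46) - 2*(29) = 224; iterating: f(3)=224, f(4)=620, f(5)=1092, f(6)=968, f(7)=-1612, f(8)=-9924, f(9)=-26872, f(10)=-47620, f(11)=-42396, f(12)=69416; answer 69416
Part II: R1 = 69416; c = 4; remainder = value at the root: 7*(4)^4 + 5*(4)^3 + 1*(4)^2 - 2*(4)^1 - 2 = (1792) + (320) + (16) + (-8) + (-2) = 2118; answer 2118
Part III: R2 = 2118; r = 6; total draws C(18,3) = 816; favorable C(11,3) = 165; P = 55/272; answer 55/272

55/272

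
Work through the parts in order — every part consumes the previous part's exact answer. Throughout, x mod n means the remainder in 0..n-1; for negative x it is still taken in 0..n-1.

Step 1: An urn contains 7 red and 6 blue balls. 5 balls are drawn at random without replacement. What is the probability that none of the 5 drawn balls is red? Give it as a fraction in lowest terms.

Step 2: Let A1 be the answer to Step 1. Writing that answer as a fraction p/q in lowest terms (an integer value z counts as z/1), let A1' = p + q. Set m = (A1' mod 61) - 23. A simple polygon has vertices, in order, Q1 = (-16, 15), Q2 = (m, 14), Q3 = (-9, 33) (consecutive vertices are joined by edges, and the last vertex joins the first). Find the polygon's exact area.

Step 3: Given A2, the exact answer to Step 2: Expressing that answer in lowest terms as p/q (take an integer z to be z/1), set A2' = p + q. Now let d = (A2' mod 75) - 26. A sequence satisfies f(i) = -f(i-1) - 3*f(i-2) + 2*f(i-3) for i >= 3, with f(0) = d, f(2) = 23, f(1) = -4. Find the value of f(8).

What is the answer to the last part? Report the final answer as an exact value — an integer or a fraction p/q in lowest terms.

-217

Step 1: total draws C(13,5) = 1287; favorable C(6,5) = 6; P = 2/429; answer 2/429
Step 2: A1 = 2/429; threaded value p + q = 431; m = -19; cross terms: (-16*14 - -19*15)=61, (-19*33 - -9*14)=-501, (-9*15 - -16*33)=393; twice the area = |-47| = 47; area = 47/2; answer 47/2
Step 3: A2 = 47/2; threaded value p + q = 49; d = 23; f(3) = -1*(23) - 3*(-4) + 2*(23) = 35; iterating: f(3)=35, f(4)=-112, f(5)=53, f(6)=353, f(7)=-736, f(8)=-217; answer -217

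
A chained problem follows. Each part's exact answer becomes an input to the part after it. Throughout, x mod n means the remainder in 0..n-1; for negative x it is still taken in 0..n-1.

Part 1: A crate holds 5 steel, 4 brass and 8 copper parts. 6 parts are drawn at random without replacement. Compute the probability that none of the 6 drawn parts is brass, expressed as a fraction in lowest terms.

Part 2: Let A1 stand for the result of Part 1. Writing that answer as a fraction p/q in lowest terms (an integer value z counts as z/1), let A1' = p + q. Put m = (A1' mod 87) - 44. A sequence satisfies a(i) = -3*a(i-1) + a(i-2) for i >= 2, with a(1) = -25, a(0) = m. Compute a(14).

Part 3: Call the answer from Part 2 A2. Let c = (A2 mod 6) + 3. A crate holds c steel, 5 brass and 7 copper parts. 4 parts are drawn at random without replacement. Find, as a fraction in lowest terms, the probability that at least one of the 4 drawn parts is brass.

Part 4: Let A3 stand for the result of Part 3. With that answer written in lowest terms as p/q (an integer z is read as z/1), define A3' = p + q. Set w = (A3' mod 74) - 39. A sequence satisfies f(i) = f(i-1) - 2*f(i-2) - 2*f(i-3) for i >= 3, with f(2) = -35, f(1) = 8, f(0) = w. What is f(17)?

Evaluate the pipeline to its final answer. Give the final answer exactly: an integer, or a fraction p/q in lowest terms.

Part 1: total draws C(17,6) = 12376; favorable C(13,6) = 1716; P = 33/238; answer 33/238
Part 2: A1 = 33/238; threaded value p + q = 271; m = -34; a(2) = -3*(-25) + 1*(-34) = 41; iterating: a(2)=41, a(3)=-148, a(4)=485, a(5)=-1603, a(6)=5294, a(7)=-17485, a(8)=57749, a(9)=-190732, a(10)=629945, a(11)=-2080567, a(12)=6871646, a(13)=-22695505, a(14)=74958161; answer 74958161
Part 3: A2 = 74958161; c = 8; total draws C(20,4) = 4845; complement C(15,4) = 1365; favorable 4845 - 1365 = 3480; P = 232/323; answer 232/323
Part 4: A3 = 232/323; threaded value p + q = 555; w = -2; f(3) = 1*(-35) - 2*(8) - 2*(-2) = -47; iterating: f(3)=-47, f(4)=7, f(5)=171, f(6)=251, f(7)=-105, f(8)=-949, f(9)=-1241, f(10)=867, f(11)=5247, f(12)=5995, f(13)=-6233, f(14)=-28717, f(15)=-28241, f(16)=41659, f(17)=155575; answer 155575

155575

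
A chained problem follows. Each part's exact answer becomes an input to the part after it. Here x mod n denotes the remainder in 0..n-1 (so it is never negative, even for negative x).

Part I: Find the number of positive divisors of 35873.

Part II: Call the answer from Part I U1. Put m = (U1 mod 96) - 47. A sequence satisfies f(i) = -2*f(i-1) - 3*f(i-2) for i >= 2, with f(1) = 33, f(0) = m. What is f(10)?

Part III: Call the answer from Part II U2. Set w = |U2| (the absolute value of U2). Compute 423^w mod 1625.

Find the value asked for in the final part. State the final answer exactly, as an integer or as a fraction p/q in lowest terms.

Part I: 35873 = 29 * 1237; number of divisors = (1+1) * (1+1) = 4; answer 4
Part II: U1 = 4; m = -43; f(2) = -2*(33) - 3*(-43) = 63; iterating: f(2)=63, f(3)=-225, f(4)=261, f(5)=153, f(6)=-1089, f(7)=1719, f(8)=-171, f(9)=-4815, f(10)=10143; answer 10143
Part III: U2 = 10143; w = 10143; squarings mod 1625: 423^1=423, 423^2=179, 423^4=1166, 423^8=1056, 423^16=386, 423^32=1121, 423^64=516, 423^128=1381, 423^256=1036, 423^512=796, 423^1024=1491, 423^2048=81, 423^4096=61, 423^8192=471; 423^10143 = 423^1 * 423^2 * 423^4 * 423^8 * 423^16 * 423^128 * 423^256 * 423^512 * 423^1024 * 423^8192 = 642 (mod 1625); answer 642

642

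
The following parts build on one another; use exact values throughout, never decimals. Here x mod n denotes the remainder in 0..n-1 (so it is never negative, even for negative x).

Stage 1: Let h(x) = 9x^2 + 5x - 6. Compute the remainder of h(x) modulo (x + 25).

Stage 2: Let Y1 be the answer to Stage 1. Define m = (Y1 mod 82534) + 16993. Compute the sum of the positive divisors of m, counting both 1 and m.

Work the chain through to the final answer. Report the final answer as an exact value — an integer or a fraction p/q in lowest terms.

Stage 1: remainder = value at the root: 9*(-25)^2 + 5*(-25)^1 - 6 = (5625) + (-125) + (-6) = 5494; answer 5494
Stage 2: Y1 = 5494; m = 22487; 22487 = 113 * 199; sigma = (1 + 113) * (1 + 199) = 114 * 200 = 22800; answer 22800

22800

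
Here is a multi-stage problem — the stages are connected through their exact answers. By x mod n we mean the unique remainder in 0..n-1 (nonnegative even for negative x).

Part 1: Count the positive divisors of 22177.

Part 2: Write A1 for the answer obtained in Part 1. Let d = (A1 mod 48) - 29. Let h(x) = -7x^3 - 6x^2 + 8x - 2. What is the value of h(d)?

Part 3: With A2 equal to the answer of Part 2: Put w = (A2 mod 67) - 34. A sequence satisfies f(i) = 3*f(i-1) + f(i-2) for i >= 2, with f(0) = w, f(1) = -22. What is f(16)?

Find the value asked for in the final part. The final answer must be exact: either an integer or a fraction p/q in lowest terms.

-1256922746

Part 1: 22177 = 67 * 331; number of divisors = (1+1) * (1+1) = 4; answer 4
Part 2: A1 = 4; d = -25; -7*(-25)^3 - 6*(-25)^2 + 8*(-25)^1 - 2 = (109375) + (-3750) + (-200) + (-2) = 105423; answer 105423
Part 3: A2 = 105423; w = -2; f(2) = 3*(-22) + 1*(-2) = -68; iterating: f(2)=-68, f(3)=-226, f(4)=-746, f(5)=-2464, f(6)=-8138, f(7)=-26878, f(8)=-88772, f(9)=-293194, f(10)=-968354, f(11)=-3198256, f(12)=-10563122, f(13)=-34887622, f(14)=-115225988, f(15)=-380565586, f(16)=-1256922746; answer -1256922746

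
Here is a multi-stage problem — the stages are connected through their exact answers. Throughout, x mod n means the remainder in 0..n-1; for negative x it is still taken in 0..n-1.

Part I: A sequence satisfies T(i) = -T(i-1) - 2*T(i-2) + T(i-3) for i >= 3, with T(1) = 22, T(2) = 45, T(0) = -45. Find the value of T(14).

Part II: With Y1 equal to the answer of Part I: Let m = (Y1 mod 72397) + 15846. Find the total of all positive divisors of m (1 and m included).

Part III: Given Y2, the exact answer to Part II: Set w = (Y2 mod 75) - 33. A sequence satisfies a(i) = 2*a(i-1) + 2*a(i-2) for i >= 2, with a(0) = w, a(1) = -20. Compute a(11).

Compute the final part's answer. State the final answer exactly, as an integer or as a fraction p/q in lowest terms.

Part I: T(3) = -1*(45) - 2*(22) + 1*(-45) = -134; iterating: T(3)=-134, T(4)=66, T(5)=247, T(6)=-513, T(7)=85, T(8)=1188, T(9)=-1871, T(10)=-420, T(11)=5350, T(12)=-6381, T(13)=-4739, T(14)=22851; answer 22851
Part II: Y1 = 22851; m = 38697; 38697 = 3 * 12899; sigma = (1 + 3) * (1 + 12899) = 4 * 12900 = 51600; answer 51600
Part III: Y2 = 51600; w = -33; a(2) = 2*(-20) + 2*(-33) = -106; iterating: a(2)=-106, a(3)=-252, a(4)=-716, a(5)=-1936, a(6)=-5304, a(7)=-14480, a(8)=-39568, a(9)=-108096, a(10)=-295328, a(11)=-806848; answer -806848

-806848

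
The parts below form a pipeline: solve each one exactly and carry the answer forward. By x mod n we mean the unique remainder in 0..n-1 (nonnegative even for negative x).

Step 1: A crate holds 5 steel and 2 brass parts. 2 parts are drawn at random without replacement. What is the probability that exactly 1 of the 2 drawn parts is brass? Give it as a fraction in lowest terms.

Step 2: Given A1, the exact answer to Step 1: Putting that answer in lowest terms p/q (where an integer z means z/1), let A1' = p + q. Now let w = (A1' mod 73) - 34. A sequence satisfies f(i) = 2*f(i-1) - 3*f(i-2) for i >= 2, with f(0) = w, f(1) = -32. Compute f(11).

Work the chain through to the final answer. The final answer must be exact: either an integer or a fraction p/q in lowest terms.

Step 1: total draws C(7,2) = 21; favorable C(2,1)*C(5,1) = 10; P = 10/21; answer 10/21
Step 2: A1 = 10/21; threaded value p + q = 31; w = -3; f(2) = 2*(-32) - 3*(-3) = -55; iterating: f(2)=-55, f(3)=-14, f(4)=137, f(5)=316, f(6)=221, f(7)=-506, f(8)=-1675, f(9)=-1832, f(10)=1361, f(11)=8218; answer 8218

8218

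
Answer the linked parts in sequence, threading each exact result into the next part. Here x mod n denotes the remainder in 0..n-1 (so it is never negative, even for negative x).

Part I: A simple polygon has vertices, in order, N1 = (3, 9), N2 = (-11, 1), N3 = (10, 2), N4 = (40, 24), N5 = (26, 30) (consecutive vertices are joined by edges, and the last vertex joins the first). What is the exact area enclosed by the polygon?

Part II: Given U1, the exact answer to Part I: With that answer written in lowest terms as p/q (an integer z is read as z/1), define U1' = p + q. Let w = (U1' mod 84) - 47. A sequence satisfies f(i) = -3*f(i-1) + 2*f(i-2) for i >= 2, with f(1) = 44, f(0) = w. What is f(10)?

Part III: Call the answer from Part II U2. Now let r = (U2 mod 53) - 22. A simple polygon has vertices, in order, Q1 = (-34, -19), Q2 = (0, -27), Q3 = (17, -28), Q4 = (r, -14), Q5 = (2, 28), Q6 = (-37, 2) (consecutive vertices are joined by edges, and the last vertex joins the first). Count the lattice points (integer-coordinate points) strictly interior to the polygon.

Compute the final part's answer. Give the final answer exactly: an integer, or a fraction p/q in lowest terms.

2263

Part I: cross terms: (3*1 - -11*9)=102, (-11*2 - 10*1)=-32, (10*24 - 40*2)=160, (40*30 - 26*24)=576, (26*9 - 3*30)=144; twice the area = |950| = 950; area = 475; answer 475
Part II: U1 = 475; threaded value p + q = 476; w = 9; f(2) = -3*(44) + 2*(9) = -114; iterating: f(2)=-114, f(3)=430, f(4)=-1518, f(5)=5414, f(6)=-19278, f(7)=68662, f(8)=-244542, f(9)=870950, f(10)=-3101934; answer -3101934
Part III: U2 = -3101934; r = 28; cross terms: (-34*-27 - 0*-19)=918, (0*-28 - 17*-27)=459, (17*-14 - 28*-28)=546, (28*28 - 2*-14)=812, (2*2 - -37*28)=1040, (-37*-19 - -34*2)=771; twice the area = |4546| = 4546; area = 2273; boundary points = 2 + 1 + 1 + 2 + 13 + 3 = 22; strictly interior points = area - boundary/2 + 1 = 2263; answer 2263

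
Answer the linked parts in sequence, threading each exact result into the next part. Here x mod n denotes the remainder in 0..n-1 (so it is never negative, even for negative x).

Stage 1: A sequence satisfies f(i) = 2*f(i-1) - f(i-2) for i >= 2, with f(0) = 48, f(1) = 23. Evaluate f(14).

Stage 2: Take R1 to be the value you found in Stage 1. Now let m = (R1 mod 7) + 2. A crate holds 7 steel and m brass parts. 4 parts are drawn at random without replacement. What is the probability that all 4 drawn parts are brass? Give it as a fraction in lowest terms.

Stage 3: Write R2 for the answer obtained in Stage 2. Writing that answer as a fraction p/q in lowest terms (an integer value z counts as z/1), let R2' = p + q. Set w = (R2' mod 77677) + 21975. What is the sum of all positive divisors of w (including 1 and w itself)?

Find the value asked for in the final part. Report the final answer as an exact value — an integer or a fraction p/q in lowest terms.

Stage 1: f(2) = 2*(23) - 1*(48) = -2; iterating: f(2)=-2, f(3)=-27, f(4)=-52, f(5)=-77, f(6)=-102, f(7)=-127, f(8)=-152, f(9)=-177, f(10)=-202, f(11)=-227, f(12)=-252, f(13)=-277, f(14)=-302; answer -302
Stage 2: R1 = -302; m = 8; total draws C(15,4) = 1365; favorable C(8,4) = 70; P = 2/39; answer 2/39
Stage 3: R2 = 2/39; threaded value p + q = 41; w = 22016; 22016 = 2^9 * 43; sigma = (1 + 2 + 4 + 8 + 16 + 32 + 64 + 128 + 256 + 512) * (1 + 43) = 1023 * 44 = 45012; answer 45012

45012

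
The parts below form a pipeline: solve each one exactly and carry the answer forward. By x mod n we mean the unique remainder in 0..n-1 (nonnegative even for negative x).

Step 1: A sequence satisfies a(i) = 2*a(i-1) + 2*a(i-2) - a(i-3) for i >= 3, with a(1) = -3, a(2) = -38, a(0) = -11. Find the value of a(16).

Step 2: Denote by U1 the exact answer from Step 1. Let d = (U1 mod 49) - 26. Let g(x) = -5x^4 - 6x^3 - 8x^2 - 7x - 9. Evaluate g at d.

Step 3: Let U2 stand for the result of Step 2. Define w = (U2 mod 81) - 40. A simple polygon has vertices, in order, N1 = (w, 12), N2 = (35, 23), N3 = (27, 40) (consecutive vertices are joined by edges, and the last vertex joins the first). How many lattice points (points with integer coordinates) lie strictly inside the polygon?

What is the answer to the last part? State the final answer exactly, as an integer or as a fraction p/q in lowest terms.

Step 1: a(3) = 2*(-38) + 2*(-3) - 1*(-11) = -71; iterating: a(3)=-71, a(4)=-215, a(5)=-534, a(6)=-1427, a(7)=-3707, a(8)=-9734, a(9)=-25455, a(10)=-66671, a(11)=-174518, a(12)=-456923, a(13)=-1196211, a(14)=-3131750, a(15)=-8198999, a(16)=-21465287; answer -21465287
Step 2: U1 = -21465287; d = 19; -5*(19)^4 - 6*(19)^3 - 8*(19)^2 - 7*(19)^1 - 9 = (-651605) + (-41154) + (-2888) + (-133) + (-9) = -695789; answer -695789
Step 3: U2 = -695789; w = -39; cross terms: (-39*23 - 35*12)=-1317, (35*40 - 27*23)=779, (27*12 - -39*40)=1884; twice the area = |1346| = 1346; area = 673; boundary points = 1 + 1 + 2 = 4; strictly interior points = area - boundary/2 + 1 = 672; answer 672

672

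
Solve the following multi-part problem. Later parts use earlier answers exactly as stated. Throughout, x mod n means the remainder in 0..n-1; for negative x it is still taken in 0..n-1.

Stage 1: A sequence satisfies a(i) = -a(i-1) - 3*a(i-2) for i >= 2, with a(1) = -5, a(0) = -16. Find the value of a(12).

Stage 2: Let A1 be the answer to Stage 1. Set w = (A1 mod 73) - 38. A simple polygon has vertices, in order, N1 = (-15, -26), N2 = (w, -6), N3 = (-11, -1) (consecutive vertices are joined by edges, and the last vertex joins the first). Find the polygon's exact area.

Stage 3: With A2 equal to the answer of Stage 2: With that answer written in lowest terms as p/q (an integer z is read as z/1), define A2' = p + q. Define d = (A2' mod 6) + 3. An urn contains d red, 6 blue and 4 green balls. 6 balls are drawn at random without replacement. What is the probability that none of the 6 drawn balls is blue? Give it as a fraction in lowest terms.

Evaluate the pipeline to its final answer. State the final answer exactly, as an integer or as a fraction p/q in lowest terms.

11/221

Stage 1: a(2) = -1*(-5) - 3*(-16) = 53; iterating: a(2)=53, a(3)=-38, a(4)=-121, a(5)=235, a(6)=128, a(7)=-833, a(8)=449, a(9)=2050, a(10)=-3397, a(11)=-2753, a(12)=12944; answer 12944
Stage 2: A1 = 12944; w = -15; cross terms: (-15*-6 - -15*-26)=-300, (-15*-1 - -11*-6)=-51, (-11*-26 - -15*-1)=271; twice the area = |-80| = 80; area = 40; answer 40
Stage 3: A2 = 40; threaded value p + q = 41; d = 8; total draws C(18,6) = 18564; favorable C(12,6) = 924; P = 11/221; answer 11/221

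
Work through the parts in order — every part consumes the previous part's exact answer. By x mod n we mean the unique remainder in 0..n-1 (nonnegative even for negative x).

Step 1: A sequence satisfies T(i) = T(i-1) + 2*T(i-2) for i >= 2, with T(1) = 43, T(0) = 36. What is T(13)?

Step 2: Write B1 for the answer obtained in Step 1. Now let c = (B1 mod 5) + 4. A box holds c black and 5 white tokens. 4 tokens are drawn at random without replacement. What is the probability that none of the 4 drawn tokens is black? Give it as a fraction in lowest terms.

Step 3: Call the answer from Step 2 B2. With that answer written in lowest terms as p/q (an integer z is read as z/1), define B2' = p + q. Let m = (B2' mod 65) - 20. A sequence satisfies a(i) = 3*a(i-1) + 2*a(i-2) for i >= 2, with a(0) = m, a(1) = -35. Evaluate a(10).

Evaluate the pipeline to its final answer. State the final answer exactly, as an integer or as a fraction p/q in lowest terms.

-2116755

Step 1: T(2) = 1*(43) + 2*(36) = 115; iterating: T(2)=115, T(3)=201, T(4)=431, T(5)=833, T(6)=1695, T(7)=3361, T(8)=6751, T(9)=13473, T(10)=26975, T(11)=53921, T(12)=107871, T(13)=215713; answer 215713
Step 2: B1 = 215713; c = 7; total draws C(12,4) = 495; favorable C(5,4) = 5; P = 1/99; answer 1/99
Step 3: B2 = 1/99; threaded value p + q = 100; m = 15; a(2) = 3*(-35) + 2*(15) = -75; iterating: a(2)=-75, a(3)=-295, a(4)=-1035, a(5)=-3695, a(6)=-13155, a(7)=-46855, a(8)=-166875, a(9)=-594335, a(10)=-2116755; answer -2116755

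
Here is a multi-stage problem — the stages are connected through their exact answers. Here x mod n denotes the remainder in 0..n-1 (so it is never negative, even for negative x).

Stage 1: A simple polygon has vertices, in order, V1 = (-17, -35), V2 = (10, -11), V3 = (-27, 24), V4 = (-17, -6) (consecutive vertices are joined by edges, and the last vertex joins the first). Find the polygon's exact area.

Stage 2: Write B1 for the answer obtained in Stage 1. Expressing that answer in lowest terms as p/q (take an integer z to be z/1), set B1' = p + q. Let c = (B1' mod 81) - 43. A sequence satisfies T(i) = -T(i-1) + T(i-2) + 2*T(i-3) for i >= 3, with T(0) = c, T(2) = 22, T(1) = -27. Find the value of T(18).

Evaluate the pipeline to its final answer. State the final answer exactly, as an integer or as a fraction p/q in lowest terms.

-97

Stage 1: cross terms: (-17*-11 - 10*-35)=537, (10*24 - -27*-11)=-57, (-27*-6 - -17*24)=570, (-17*-35 - -17*-6)=493; twice the area = |1543| = 1543; area = 1543/2; answer 1543/2
Stage 2: B1 = 1543/2; threaded value p + q = 1545; c = -37; T(3) = -1*(22) + 1*(-27) + 2*(-37) = -123; iterating: T(3)=-123, T(4)=91, T(5)=-170, T(6)=15, T(7)=-3, T(8)=-322, T(9)=349, T(10)=-677, T(11)=382, T(12)=-361, T(13)=-611, T(14)=1014, T(15)=-2347, T(16)=2139, T(17)=-2458, T(18)=-97; answer -97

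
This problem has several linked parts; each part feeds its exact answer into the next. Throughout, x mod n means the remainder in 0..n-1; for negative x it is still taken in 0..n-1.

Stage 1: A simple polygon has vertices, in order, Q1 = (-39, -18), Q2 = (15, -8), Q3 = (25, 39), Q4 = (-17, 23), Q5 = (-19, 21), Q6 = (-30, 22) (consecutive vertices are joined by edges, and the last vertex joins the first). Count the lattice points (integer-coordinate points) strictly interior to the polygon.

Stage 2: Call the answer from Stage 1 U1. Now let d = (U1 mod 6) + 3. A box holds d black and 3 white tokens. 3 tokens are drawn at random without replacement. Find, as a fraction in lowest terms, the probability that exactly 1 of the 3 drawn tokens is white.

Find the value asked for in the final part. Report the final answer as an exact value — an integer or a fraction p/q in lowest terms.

15/28

Stage 1: cross terms: (-39*-8 - 15*-18)=582, (15*39 - 25*-8)=785, (25*23 - -17*39)=1238, (-17*21 - -19*23)=80, (-19*22 - -30*21)=212, (-30*-18 - -39*22)=1398; twice the area = |4295| = 4295; area = 4295/2; boundary points = 2 + 1 + 2 + 2 + 1 + 1 = 9; strictly interior points = area - boundary/2 + 1 = 2144; answer 2144
Stage 2: U1 = 2144; d = 5; total draws C(8,3) = 56; favorable C(3,1)*C(5,2) = 30; P = 15/28; answer 15/28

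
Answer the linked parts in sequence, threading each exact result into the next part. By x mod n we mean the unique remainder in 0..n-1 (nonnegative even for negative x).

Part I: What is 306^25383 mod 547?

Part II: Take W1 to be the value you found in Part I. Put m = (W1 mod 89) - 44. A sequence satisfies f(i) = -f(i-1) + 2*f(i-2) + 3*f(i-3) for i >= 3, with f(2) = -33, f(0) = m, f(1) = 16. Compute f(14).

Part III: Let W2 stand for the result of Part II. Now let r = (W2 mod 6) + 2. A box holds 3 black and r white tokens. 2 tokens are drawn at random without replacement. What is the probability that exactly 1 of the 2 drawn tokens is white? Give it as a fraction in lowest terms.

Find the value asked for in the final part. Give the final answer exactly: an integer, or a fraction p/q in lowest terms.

15/28

Part I: squarings mod 547: 306^1=306, 306^2=99, 306^4=502, 306^8=384, 306^16=313, 306^32=56, 306^64=401, 306^128=530, 306^256=289, 306^512=377, 306^1024=456, 306^2048=76, 306^4096=306, 306^8192=99, 306^16384=502; 306^25383 = 306^1 * 306^2 * 306^4 * 306^32 * 306^256 * 306^512 * 306^8192 * 306^16384 = 90 (mod 547); answer 90
Part II: W1 = 90; m = -43; f(3) = -1*(-33) + 2*(16) + 3*(-43) = -64; iterating: f(3)=-64, f(4)=46, f(5)=-273, f(6)=173, f(7)=-581, f(8)=108, f(9)=-751, f(10)=-776, f(11)=-402, f(12)=-3403, f(13)=271, f(14)=-8283; answer -8283
Part III: W2 = -8283; r = 5; total draws C(8,2) = 28; favorable C(5,1)*C(3,1) = 15; P = 15/28; answer 15/28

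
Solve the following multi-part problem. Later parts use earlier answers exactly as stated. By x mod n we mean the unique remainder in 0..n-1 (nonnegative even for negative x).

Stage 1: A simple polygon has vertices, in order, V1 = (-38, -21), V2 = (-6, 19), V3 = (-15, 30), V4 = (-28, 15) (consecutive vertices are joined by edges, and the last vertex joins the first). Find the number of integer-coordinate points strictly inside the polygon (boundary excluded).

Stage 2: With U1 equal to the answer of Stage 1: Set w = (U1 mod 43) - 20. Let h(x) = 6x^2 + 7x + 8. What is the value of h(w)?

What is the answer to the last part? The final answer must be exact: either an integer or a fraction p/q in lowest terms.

Stage 1: cross terms: (-38*19 - -6*-21)=-848, (-6*30 - -15*19)=105, (-15*15 - -28*30)=615, (-28*-21 - -38*15)=1158; twice the area = |1030| = 1030; area = 515; boundary points = 8 + 1 + 1 + 2 = 12; strictly interior points = area - boundary/2 + 1 = 510; answer 510
Stage 2: U1 = 510; w = 17; 6*(17)^2 + 7*(17)^1 + 8 = (1734) + (119) + (8) = 1861; answer 1861

1861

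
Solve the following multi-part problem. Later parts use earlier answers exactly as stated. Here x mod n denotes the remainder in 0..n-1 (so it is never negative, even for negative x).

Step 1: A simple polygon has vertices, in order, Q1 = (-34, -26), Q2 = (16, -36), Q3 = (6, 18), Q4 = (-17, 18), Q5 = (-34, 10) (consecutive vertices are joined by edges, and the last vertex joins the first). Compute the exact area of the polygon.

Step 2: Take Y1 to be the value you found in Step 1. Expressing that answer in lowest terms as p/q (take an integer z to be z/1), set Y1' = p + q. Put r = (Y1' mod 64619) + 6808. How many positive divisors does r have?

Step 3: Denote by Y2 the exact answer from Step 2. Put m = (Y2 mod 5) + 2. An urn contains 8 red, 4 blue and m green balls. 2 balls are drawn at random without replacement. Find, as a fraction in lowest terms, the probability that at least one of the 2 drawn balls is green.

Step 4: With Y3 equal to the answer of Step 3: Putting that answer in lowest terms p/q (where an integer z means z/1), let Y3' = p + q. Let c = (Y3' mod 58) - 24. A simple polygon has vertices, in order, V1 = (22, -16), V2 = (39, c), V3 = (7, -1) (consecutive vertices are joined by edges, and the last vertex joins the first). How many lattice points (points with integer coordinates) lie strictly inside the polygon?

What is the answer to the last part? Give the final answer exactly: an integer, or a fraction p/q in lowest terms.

225

Step 1: cross terms: (-34*-36 - 16*-26)=1640, (16*18 - 6*-36)=504, (6*18 - -17*18)=414, (-17*10 - -34*18)=442, (-34*-26 - -34*10)=1224; twice the area = |4224| = 4224; area = 2112; answer 2112
Step 2: Y1 = 2112; threaded value p + q = 2113; r = 8921; 8921 = 11 * 811; number of divisors = (1+1) * (1+1) = 4; answer 4
Step 3: Y2 = 4; m = 6; total draws C(18,2) = 153; complement C(12,2) = 66; favorable 153 - 66 = 87; P = 29/51; answer 29/51
Step 4: Y3 = 29/51; threaded value p + q = 80; c = -2; cross terms: (22*-2 - 39*-16)=580, (39*-1 - 7*-2)=-25, (7*-16 - 22*-1)=-90; twice the area = |465| = 465; area = 465/2; boundary points = 1 + 1 + 15 = 17; strictly interior points = area - boundary/2 + 1 = 225; answer 225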